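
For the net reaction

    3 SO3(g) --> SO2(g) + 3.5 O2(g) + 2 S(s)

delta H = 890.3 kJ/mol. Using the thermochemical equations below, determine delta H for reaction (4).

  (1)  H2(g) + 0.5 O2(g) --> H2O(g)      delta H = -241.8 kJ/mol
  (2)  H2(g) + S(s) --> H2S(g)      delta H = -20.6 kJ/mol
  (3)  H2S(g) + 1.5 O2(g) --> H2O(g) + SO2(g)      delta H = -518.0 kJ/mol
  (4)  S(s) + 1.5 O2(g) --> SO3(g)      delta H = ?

delta H = -395.7 kJ/mol

(1) reversed: +241.8 kJ/mol
(2) as written: -20.6 kJ/mol
(3) as written: -518.0 kJ/mol
(4) reversed and × 3: contributes −3·x
+890.3 = (+241.8) + (-20.6) + (-518.0) − 3·x
x = (+890.3 − (-296.8)) / (-3) = -395.7 kJ/mol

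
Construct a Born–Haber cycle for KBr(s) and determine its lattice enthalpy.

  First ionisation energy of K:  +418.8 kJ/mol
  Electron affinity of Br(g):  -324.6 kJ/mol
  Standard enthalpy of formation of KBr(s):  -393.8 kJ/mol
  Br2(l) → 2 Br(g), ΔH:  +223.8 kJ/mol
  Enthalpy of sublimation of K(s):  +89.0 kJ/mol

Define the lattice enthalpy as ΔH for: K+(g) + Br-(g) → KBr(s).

ΔHf° = 1·ΔHsub + 1·(ΣIE) + 1/2·D(Br2) + 1·EA + U
-393.8 = 1·(+89.0) + 1·(+418.8) + 1/2·(+223.8) + 1·(-324.6) + U
U = -393.8 − (+295.1) = -688.9 kJ/mol

U = -688.9 kJ/mol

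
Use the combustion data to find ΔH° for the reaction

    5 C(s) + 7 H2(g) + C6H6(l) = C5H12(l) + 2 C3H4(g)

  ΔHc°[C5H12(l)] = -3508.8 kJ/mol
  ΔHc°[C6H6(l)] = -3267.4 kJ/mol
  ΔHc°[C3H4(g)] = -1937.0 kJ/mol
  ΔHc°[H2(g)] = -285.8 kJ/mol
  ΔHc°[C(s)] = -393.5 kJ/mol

Using ΔH = Σ nΔHc°(reactants) − Σ nΔHc°(products):
= [5·(-393.5) + 7·(-285.8) + 1·(-3267.4)] − [1·(-3508.8) + 2·(-1937.0)]
= 147.3 kJ/mol

ΔH° = 147.3 kJ/mol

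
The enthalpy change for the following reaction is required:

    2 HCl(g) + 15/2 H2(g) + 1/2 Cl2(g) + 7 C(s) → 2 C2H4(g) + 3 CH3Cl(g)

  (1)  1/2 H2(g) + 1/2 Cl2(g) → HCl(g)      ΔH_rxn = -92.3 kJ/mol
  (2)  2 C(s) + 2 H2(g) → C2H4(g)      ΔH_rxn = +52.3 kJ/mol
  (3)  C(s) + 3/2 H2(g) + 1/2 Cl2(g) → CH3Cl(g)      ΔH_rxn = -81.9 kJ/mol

(1) reversed and × 2: (-2)·(-92.3) = +184.6 kJ/mol
(2) × 2: (2)·(+52.3) = +104.6 kJ/mol
(3) × 3: (3)·(-81.9) = -245.7 kJ/mol
ΔH_rxn = (-2)·(-92.3) + (2)·(+52.3) + (3)·(-81.9) = 43.5 kJ/mol

ΔH_rxn = 43.5 kJ/mol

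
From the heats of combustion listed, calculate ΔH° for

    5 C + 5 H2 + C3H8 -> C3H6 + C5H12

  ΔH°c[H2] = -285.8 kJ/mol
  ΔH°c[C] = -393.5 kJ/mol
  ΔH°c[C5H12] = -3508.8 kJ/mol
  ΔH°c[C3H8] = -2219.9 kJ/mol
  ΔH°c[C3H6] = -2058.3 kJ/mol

ΔH° = -49.3 kJ/mol

With combustion enthalpies, reactants minus products:
= [5·(-393.5) + 5·(-285.8) + 1·(-2219.9)] − [1·(-2058.3) + 1·(-3508.8)]
= -49.3 kJ/mol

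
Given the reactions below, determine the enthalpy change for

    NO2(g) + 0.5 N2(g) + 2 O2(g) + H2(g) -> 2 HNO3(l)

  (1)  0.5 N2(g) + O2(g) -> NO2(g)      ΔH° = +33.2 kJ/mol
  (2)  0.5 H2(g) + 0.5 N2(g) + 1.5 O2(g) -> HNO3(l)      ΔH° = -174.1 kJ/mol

(1) reversed (NO2(g) must end up as a reactant): -33.2 kJ/mol
(2) × 2 (scale by 2 for the 2 HNO3(l)): (2)·(-174.1) = -348.2 kJ/mol
By Hess's law, ΔH° = (-33.2) + (-348.2) = -381.4 kJ/mol

ΔH° = -381.4 kJ/mol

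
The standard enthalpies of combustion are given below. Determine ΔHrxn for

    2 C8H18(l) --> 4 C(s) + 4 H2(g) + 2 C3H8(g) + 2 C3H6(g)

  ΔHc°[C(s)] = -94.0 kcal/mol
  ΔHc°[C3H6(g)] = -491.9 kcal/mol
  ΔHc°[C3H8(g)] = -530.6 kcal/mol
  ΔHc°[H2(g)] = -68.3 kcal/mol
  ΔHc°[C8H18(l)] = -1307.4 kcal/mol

ΔHrxn = 79.4 kcal/mol

With combustion enthalpies, reactants minus products:
= [2·(-1307.4)] − [4·(-94.0) + 4·(-68.3) + 2·(-530.6) + 2·(-491.9)]
= 79.4 kcal/mol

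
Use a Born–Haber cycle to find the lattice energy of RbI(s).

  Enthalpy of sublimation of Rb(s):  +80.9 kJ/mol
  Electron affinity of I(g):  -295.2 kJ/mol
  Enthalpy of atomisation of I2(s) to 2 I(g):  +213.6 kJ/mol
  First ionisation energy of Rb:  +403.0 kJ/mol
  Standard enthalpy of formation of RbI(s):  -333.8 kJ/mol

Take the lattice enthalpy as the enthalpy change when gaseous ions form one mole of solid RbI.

ΔHf° = 1·ΔHsub + 1·(ΣIE) + 1/2·D(I2) + 1·EA + U
-333.8 = 1·(+80.9) + 1·(+403.0) + 1/2·(+213.6) + 1·(-295.2) + U
U = -333.8 − (+295.5) = -629.3 kJ/mol

U = -629.3 kJ/mol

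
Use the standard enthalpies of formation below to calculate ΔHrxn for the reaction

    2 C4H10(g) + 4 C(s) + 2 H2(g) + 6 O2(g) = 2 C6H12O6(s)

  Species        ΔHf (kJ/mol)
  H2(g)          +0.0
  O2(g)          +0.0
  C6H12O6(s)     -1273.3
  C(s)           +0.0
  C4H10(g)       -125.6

Products: 2·(-1273.3) = -2546.6
Reactants: 2·(-125.6) + 4·(+0.0) + 2·(+0.0) + 6·(+0.0) = -251.2
ΔHrxn = (-2546.6) − (-251.2) = -2295.4 kJ/mol

ΔHrxn = -2295.4 kJ/mol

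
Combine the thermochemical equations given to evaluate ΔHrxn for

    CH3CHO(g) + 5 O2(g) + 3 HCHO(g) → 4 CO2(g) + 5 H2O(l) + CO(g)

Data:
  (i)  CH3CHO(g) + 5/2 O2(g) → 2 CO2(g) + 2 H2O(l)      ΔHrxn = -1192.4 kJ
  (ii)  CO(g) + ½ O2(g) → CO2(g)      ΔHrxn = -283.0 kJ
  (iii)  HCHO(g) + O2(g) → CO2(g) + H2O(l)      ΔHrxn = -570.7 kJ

ΔHrxn = -2621.5 kJ

(i) as written: -1192.4 kJ
(ii) reversed: +283.0 kJ
(iii) × 3: (3)·(-570.7) = -1712.1 kJ
By Hess's law, ΔHrxn = (1)·(-1192.4) + (-1)·(-283.0) + (3)·(-570.7) = -2621.5 kJ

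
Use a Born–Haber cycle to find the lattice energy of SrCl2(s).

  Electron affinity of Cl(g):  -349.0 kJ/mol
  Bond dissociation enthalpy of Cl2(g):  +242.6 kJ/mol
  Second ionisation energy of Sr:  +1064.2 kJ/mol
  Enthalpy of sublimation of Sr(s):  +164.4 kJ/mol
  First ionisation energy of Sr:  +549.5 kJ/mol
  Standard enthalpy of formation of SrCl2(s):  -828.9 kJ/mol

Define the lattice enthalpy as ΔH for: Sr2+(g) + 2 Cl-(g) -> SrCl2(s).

U = -2151.6 kJ/mol

ΔHf° = 1·ΔHsub + 1·(ΣIE) + 1·D(Cl2) + 2·EA + U
-828.9 = 1·(+164.4) + 1·(+1613.7) + 1·(+242.6) + 2·(-349.0) + U
U = -828.9 − (+1322.7) = -2151.6 kJ/mol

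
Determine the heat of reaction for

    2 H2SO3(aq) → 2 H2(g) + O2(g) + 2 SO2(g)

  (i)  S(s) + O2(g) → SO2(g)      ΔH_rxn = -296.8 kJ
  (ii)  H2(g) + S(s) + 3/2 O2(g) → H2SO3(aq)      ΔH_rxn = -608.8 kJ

(i) × 2 (scale by 2 for the 2 SO2(g)): (2)·(-296.8) = -593.6 kJ
(ii) reversed and × 2 (H2SO3(aq) must end up as a reactant; scale by 2 for the 2 H2SO3(aq)): (-2)·(-608.8) = +1217.6 kJ
By Hess's law, ΔH_rxn = (-593.6) + (+1217.6) = 624.0 kJ

ΔH_rxn = 624.0 kJ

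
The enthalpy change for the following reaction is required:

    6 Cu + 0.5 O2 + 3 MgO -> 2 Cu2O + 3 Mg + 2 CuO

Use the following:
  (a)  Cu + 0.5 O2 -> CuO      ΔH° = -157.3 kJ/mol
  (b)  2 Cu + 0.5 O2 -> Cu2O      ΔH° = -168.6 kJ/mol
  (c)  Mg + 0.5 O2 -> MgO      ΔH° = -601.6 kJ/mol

ΔH° = 1153.0 kJ/mol

(a) × 2: (2)·(-157.3) = -314.6 kJ/mol
(b) × 2: (2)·(-168.6) = -337.2 kJ/mol
(c) reversed and × 3: (-3)·(-601.6) = +1804.8 kJ/mol
ΔH° = (-314.6) + (-337.2) + (+1804.8) = 1153.0 kJ/mol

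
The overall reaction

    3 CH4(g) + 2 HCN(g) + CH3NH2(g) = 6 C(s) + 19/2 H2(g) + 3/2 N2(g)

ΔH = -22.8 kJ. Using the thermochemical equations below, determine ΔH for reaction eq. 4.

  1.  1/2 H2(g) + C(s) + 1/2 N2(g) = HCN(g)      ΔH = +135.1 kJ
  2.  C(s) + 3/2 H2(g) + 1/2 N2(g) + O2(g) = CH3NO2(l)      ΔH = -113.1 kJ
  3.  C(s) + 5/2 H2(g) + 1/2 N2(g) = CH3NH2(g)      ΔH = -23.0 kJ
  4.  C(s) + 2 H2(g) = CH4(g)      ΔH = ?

eq. 1 reversed and × 2 (reverse to put HCN(g) on the reactant side; scale by 2 for the 2 HCN(g)): (-2)·(+135.1) = -270.2 kJ
eq. 2: not needed (O2(g) appears nowhere else).
eq. 3 reversed (CH3NH2(g) must end up as a reactant): +23.0 kJ
eq. 4 reversed and × 3 (reverse to put CH4(g) on the reactant side; scale by 3 for the 3 CH4(g)): contributes −3·x
-22.8 = (-270.2) + (+23.0) − 3·x
x = (-22.8 − (-247.2)) / (-3) = -74.8 kJ

ΔH = -74.8 kJ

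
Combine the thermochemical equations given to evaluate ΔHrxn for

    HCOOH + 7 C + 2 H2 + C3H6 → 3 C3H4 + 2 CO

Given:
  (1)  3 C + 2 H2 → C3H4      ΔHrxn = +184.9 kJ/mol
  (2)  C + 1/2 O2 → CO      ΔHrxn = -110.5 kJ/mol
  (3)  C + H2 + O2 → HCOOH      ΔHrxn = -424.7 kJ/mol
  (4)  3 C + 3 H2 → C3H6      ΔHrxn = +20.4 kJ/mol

(1) × 3: (3)·(+184.9) = +554.7 kJ/mol
(2) × 2: (2)·(-110.5) = -221.0 kJ/mol
(3) reversed: +424.7 kJ/mol
(4) reversed: -20.4 kJ/mol
By Hess's law, ΔHrxn = (+554.7) + (-221.0) + (+424.7) + (-20.4) = 738.0 kJ/mol

ΔHrxn = 738.0 kJ/mol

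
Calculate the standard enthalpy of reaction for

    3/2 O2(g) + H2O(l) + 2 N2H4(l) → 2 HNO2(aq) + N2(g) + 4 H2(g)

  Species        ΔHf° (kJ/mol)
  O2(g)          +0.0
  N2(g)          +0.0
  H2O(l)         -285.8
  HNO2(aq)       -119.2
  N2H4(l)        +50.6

ΔH°rxn = -53.8 kJ/mol

Products: 2·(-119.2) + 1·(+0.0) + 4·(+0.0) = -238.4
Reactants: 3/2·(+0.0) + 1·(-285.8) + 2·(+50.6) = -184.6
ΔH°rxn = (-238.4) − (-184.6) = -53.8 kJ/mol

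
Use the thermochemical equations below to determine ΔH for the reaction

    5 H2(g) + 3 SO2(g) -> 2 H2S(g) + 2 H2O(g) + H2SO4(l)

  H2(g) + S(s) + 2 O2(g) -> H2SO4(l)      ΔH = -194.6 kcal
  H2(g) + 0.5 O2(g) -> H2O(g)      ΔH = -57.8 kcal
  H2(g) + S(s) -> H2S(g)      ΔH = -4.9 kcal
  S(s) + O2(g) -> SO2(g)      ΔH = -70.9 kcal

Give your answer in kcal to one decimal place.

equation 1 as written (H2SO4(l) already on the product side): -194.6 kcal
equation 2 × 2 (scale by 2 for the 2 H2O(g)): (2)·(-57.8) = -115.6 kcal
equation 3 × 2 (×2 to match 2 H2S(g) in the target): (2)·(-4.9) = -9.8 kcal
equation 4 reversed and × 3 (reverse to put SO2(g) on the reactant side; ×3 to match 3 SO2(g) in the target): (-3)·(-70.9) = +212.7 kcal
By Hess's law, ΔH = (1)·(-194.6) + (2)·(-57.8) + (2)·(-4.9) + (-3)·(-70.9) = -107.3 kcal

ΔH = -107.3 kcal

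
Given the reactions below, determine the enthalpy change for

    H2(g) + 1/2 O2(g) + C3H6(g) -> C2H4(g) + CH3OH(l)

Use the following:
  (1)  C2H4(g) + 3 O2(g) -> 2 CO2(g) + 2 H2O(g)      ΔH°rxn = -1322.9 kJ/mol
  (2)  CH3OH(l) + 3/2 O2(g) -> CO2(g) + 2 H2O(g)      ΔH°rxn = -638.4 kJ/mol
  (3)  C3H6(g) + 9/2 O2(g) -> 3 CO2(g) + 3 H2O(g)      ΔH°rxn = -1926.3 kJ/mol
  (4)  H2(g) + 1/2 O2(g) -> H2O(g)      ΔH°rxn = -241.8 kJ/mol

ΔH°rxn = -206.8 kJ/mol

(1) reversed: +1322.9 kJ/mol
(2) reversed: +638.4 kJ/mol
(3) as written: -1926.3 kJ/mol
(4) as written: -241.8 kJ/mol
ΔH°rxn = (+1322.9) + (+638.4) + (-1926.3) + (-241.8) = -206.8 kJ/mol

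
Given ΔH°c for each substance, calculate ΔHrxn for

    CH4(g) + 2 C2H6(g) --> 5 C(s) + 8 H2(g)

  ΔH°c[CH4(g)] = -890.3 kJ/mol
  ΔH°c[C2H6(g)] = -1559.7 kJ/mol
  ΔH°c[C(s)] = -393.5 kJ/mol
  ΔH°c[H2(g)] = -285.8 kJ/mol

Using ΔH = Σ nΔHc°(reactants) − Σ nΔHc°(products):
= [1·(-890.3) + 2·(-1559.7)] − [5·(-393.5) + 8·(-285.8)]
= 244.2 kJ/mol

ΔHrxn = 244.2 kJ/mol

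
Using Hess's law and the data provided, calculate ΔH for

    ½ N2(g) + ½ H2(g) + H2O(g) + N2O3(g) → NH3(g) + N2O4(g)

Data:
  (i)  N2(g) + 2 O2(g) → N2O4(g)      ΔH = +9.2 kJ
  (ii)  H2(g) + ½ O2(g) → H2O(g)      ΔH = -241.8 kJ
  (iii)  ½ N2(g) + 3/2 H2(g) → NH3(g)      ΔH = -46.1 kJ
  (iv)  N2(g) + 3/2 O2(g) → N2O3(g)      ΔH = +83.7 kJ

ΔH = 121.2 kJ

(i) as written: +9.2 kJ
(ii) reversed: +241.8 kJ
(iii) as written: -46.1 kJ
(iv) reversed: -83.7 kJ
Summing the manipulated equations, ΔH = (1)·(+9.2) + (-1)·(-241.8) + (1)·(-46.1) + (-1)·(+83.7) = 121.2 kJ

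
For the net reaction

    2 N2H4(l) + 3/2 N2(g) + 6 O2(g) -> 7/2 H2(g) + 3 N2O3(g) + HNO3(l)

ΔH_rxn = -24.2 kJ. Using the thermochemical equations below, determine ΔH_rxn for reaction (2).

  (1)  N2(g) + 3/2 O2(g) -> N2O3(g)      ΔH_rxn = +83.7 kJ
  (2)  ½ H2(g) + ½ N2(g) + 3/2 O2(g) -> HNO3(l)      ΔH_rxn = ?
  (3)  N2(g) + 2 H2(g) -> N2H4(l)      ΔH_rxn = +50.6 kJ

(1) × 3: (3)·(+83.7) = +251.1 kJ
(2) as written: contributes x
(3) reversed and × 2: (-2)·(+50.6) = -101.2 kJ
-24.2 = (+251.1) + (-101.2) + x
x = (-24.2 − (+149.9)) / (1) = -174.1 kJ

ΔH_rxn = -174.1 kJ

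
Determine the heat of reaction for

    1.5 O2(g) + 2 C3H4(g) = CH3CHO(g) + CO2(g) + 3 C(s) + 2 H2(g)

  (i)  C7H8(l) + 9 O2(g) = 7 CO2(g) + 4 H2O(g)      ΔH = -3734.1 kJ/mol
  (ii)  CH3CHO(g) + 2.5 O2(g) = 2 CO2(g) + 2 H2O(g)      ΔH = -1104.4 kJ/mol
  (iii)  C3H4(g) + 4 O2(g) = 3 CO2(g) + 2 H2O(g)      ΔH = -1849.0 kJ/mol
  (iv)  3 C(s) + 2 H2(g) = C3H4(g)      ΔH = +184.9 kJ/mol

ΔH = -929.5 kJ/mol

(i): not needed (C7H8(l) appears nowhere else).
(ii) reversed (CH3CHO(g) must end up as a product): +1104.4 kJ/mol
(iii) as written: -1849.0 kJ/mol
(iv) reversed (C(s) must end up as a product): -184.9 kJ/mol
ΔH = (+1104.4) + (-1849.0) + (-184.9) = -929.5 kJ/mol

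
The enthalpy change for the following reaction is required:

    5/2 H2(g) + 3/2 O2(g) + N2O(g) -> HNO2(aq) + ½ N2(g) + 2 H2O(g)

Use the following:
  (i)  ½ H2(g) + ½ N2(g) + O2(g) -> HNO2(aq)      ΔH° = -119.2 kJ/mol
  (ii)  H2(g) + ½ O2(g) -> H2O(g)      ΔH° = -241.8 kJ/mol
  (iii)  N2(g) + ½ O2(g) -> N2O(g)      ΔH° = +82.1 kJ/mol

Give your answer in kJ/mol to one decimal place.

(i) as written: -119.2 kJ/mol
(ii) × 2: (2)·(-241.8) = -483.6 kJ/mol
(iii) reversed: -82.1 kJ/mol
Since enthalpy is a state function, ΔH° = (1)·(-119.2) + (2)·(-241.8) + (-1)·(+82.1) = -684.9 kJ/mol

ΔH° = -684.9 kJ/mol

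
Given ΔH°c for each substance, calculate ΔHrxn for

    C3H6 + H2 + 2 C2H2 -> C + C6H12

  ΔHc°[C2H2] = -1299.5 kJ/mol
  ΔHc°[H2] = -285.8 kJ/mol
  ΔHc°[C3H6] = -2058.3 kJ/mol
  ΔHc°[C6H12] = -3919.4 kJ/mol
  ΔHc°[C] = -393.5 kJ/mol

Using ΔH = Σ nΔHc°(reactants) − Σ nΔHc°(products):
= [1·(-2058.3) + 1·(-285.8) + 2·(-1299.5)] − [1·(-393.5) + 1·(-3919.4)]
= -630.2 kJ/mol

ΔHrxn = -630.2 kJ/mol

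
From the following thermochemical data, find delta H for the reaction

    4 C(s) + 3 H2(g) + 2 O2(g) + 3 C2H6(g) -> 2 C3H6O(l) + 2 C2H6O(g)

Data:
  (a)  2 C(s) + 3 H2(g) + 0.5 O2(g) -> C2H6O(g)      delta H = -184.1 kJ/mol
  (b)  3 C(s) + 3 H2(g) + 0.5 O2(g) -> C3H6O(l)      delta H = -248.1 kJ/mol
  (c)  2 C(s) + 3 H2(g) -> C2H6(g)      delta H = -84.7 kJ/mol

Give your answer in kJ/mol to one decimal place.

delta H = -610.3 kJ/mol

(a) × 2: (2)·(-184.1) = -368.2 kJ/mol
(b) × 2: (2)·(-248.1) = -496.2 kJ/mol
(c) reversed and × 3: (-3)·(-84.7) = +254.1 kJ/mol
delta H = (2)·(-184.1) + (2)·(-248.1) + (-3)·(-84.7) = -610.3 kJ/mol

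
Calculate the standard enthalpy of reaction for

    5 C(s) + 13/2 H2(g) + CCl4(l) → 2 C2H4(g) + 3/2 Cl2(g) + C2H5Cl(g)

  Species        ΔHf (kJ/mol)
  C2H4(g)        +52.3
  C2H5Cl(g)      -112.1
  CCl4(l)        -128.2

Products: 2·(+52.3) + 3/2·(+0.0) + 1·(-112.1) = -7.5
Reactants: 5·(+0.0) + 13/2·(+0.0) + 1·(-128.2) = -128.2
ΔH° = (-7.5) − (-128.2) = 120.7 kJ/mol

ΔH° = 120.7 kJ/mol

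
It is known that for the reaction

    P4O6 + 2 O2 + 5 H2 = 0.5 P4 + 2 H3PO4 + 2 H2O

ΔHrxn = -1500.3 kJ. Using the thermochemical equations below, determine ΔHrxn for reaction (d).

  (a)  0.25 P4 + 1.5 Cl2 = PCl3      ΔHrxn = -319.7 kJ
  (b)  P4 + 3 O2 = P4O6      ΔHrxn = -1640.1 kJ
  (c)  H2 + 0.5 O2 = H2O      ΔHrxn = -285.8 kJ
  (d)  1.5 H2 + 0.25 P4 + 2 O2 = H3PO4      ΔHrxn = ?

(a): not needed (Cl2 appears nowhere else).
(b) reversed (reverse to put P4O6 on the reactant side): +1640.1 kJ
(c) × 2 (×2 to match 2 H2O in the target): (2)·(-285.8) = -571.6 kJ
(d) × 2 (scale by 2 for the 2 H3PO4): contributes 2·x
-1500.3 = (+1640.1) + (-571.6) + 2·x
x = (-1500.3 − (+1068.5)) / (2) = -1284.4 kJ

ΔHrxn = -1284.4 kJ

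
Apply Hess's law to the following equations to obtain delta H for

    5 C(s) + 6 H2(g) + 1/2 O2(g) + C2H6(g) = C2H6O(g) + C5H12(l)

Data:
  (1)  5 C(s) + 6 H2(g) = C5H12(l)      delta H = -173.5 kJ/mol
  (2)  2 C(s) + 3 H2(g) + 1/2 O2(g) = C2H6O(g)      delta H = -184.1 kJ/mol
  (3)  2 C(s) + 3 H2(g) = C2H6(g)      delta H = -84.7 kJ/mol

(1) as written: -173.5 kJ/mol
(2) as written: -184.1 kJ/mol
(3) reversed: +84.7 kJ/mol
delta H = (-173.5) + (-184.1) + (+84.7) = -272.9 kJ/mol

delta H = -272.9 kJ/mol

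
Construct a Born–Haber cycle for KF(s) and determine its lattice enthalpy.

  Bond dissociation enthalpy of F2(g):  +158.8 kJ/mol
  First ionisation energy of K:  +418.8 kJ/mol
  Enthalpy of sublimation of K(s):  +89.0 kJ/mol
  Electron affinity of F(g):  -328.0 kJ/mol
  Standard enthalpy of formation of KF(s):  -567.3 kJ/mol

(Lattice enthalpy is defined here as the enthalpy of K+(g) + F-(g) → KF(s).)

ΔHf° = 1·ΔHsub + 1·(ΣIE) + 1/2·D(F2) + 1·EA + U
-567.3 = 1·(+89.0) + 1·(+418.8) + 1/2·(+158.8) + 1·(-328.0) + U
U = -567.3 − (+259.2) = -826.5 kJ/mol

U = -826.5 kJ/mol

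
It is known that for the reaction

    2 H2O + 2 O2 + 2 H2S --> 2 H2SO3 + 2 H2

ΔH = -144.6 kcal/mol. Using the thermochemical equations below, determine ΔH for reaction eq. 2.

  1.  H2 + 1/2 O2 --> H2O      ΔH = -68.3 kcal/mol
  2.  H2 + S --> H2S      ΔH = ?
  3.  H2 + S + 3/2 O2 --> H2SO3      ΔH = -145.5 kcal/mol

eq. 1 reversed and × 2: (-2)·(-68.3) = +136.6 kcal/mol
eq. 2 reversed and × 2: contributes −2·x
eq. 3 × 2: (2)·(-145.5) = -291.0 kcal/mol
-144.6 = (+136.6) + (-291.0) − 2·x
x = (-144.6 − (-154.4)) / (-2) = -4.9 kcal/mol

ΔH = -4.9 kcal/mol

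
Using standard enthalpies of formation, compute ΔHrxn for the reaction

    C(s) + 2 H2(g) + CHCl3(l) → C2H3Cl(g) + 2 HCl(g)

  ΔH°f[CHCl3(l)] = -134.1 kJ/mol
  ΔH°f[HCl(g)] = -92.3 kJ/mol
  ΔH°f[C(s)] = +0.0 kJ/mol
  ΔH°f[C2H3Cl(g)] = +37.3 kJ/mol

ΔHrxn = -13.2 kJ/mol

Products: 1·(+37.3) + 2·(-92.3) = -147.3
Reactants: 1·(+0.0) + 2·(+0.0) + 1·(-134.1) = -134.1
ΔHrxn = (-147.3) − (-134.1) = -13.2 kJ/mol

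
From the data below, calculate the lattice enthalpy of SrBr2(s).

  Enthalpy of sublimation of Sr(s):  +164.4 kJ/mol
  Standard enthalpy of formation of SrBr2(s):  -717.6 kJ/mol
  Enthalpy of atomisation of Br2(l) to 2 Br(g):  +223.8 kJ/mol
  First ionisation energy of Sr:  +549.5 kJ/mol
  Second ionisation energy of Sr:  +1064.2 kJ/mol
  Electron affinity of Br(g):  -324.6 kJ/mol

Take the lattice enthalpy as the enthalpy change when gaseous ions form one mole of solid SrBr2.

U = -2070.3 kJ/mol

ΔHf° = 1·ΔHsub + 1·(ΣIE) + 1·D(Br2) + 2·EA + U
-717.6 = 1·(+164.4) + 1·(+1613.7) + 1·(+223.8) + 2·(-324.6) + U
U = -717.6 − (+1352.7) = -2070.3 kJ/mol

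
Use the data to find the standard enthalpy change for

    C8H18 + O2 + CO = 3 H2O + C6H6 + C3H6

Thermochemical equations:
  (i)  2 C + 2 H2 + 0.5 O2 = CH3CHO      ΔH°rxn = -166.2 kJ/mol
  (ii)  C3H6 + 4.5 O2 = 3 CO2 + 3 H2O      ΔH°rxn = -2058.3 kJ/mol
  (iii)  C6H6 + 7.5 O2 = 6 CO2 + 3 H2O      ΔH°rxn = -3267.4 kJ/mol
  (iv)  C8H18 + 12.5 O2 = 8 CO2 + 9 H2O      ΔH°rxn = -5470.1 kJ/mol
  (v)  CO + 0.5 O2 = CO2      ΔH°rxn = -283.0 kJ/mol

(i): not needed (C appears nowhere else).
(ii) reversed (reverse to put C3H6 on the product side): +2058.3 kJ/mol
(iii) reversed (reverse to put C6H6 on the product side): +3267.4 kJ/mol
(iv) as written (C8H18 already on the reactant side): -5470.1 kJ/mol
(v) as written (CO already on the reactant side): -283.0 kJ/mol
Summing the manipulated equations, ΔH°rxn = (+2058.3) + (+3267.4) + (-5470.1) + (-283.0) = -427.4 kJ/mol

ΔH°rxn = -427.4 kJ/mol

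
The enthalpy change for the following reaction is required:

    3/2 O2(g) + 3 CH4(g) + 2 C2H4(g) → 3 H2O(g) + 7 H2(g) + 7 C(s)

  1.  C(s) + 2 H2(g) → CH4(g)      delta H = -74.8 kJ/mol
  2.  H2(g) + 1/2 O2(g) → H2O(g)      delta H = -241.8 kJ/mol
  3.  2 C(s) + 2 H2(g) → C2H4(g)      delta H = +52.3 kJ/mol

eq. 1 reversed and × 3: (-3)·(-74.8) = +224.4 kJ/mol
eq. 2 × 3: (3)·(-241.8) = -725.4 kJ/mol
eq. 3 reversed and × 2: (-2)·(+52.3) = -104.6 kJ/mol
Since enthalpy is a state function, delta H = (-3)·(-74.8) + (3)·(-241.8) + (-2)·(+52.3) = -605.6 kJ/mol

delta H = -605.6 kJ/mol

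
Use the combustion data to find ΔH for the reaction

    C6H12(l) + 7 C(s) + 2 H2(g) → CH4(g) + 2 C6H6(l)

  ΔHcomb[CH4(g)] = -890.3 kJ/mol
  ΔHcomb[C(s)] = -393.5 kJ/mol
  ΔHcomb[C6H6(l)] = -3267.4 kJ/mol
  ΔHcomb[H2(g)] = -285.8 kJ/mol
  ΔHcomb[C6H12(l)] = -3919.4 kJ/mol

With combustion enthalpies, reactants minus products:
= [1·(-3919.4) + 7·(-393.5) + 2·(-285.8)] − [1·(-890.3) + 2·(-3267.4)]
= 179.6 kJ/mol

ΔH = 179.6 kJ/mol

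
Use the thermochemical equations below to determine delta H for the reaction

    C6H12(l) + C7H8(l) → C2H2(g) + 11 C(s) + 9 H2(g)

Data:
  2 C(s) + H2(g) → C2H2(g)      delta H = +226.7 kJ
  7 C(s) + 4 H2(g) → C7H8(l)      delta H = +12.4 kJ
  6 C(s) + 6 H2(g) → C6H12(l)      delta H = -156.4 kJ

delta H = 370.7 kJ

equation 1 as written (C2H2(g) already on the product side): +226.7 kJ
equation 2 reversed (reverse to put C7H8(l) on the reactant side): -12.4 kJ
equation 3 reversed (C6H12(l) must end up as a reactant): +156.4 kJ
Summing the manipulated equations, delta H = (+226.7) + (-12.4) + (+156.4) = 370.7 kJ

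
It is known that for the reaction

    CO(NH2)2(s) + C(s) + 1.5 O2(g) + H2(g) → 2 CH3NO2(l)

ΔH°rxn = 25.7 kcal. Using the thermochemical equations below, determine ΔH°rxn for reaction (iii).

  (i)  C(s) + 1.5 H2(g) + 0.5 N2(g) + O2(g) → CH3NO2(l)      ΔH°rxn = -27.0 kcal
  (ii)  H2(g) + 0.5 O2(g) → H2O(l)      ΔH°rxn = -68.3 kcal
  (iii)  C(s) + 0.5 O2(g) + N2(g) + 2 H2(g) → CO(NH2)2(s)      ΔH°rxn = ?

(i) × 2 (×2 to match 2 CH3NO2(l) in the target): (2)·(-27.0) = -54.0 kcal
(ii): not needed (H2O(l) appears nowhere else).
(iii) reversed (CO(NH2)2(s) must end up as a reactant): contributes −x
+25.7 = (-54.0) − x
x = (+25.7 − (-54.0)) / (-1) = -79.7 kcal

ΔH°rxn = -79.7 kcal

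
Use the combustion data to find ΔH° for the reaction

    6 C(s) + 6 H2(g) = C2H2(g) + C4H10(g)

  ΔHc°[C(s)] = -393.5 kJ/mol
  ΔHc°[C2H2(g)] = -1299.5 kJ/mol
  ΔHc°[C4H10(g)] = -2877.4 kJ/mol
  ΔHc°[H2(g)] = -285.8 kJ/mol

With combustion enthalpies, reactants minus products:
= [6·(-393.5) + 6·(-285.8)] − [1·(-1299.5) + 1·(-2877.4)]
= 101.1 kJ/mol

ΔH° = 101.1 kJ/mol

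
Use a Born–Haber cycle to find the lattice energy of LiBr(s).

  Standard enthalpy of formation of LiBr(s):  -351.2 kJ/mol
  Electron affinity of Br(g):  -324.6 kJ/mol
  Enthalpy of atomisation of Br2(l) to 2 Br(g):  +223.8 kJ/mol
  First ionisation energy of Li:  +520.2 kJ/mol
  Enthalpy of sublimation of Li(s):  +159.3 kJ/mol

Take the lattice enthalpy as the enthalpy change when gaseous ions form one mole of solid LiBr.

U = -818.0 kJ/mol

ΔHf° = 1·ΔHsub + 1·(ΣIE) + 1/2·D(Br2) + 1·EA + U
-351.2 = 1·(+159.3) + 1·(+520.2) + 1/2·(+223.8) + 1·(-324.6) + U
U = -351.2 − (+466.8) = -818.0 kJ/mol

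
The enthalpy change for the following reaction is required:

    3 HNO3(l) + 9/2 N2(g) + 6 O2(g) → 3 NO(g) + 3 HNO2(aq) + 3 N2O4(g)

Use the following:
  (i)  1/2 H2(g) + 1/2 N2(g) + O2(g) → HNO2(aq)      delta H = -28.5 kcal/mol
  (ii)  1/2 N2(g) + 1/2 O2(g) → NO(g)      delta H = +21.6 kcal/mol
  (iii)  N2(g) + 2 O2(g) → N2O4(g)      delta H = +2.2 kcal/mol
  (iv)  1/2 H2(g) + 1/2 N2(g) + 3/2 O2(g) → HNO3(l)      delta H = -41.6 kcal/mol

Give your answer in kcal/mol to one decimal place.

(i) × 3 (×3 to match 3 HNO2(aq) in the target): (3)·(-28.5) = -85.5 kcal/mol
(ii) × 3 (×3 to match 3 NO(g) in the target): (3)·(+21.6) = +64.8 kcal/mol
(iii) × 3 (×3 to match 3 N2O4(g) in the target): (3)·(+2.2) = +6.6 kcal/mol
(iv) reversed and × 3 (reverse to put HNO3(l) on the reactant side; ×3 to match 3 HNO3(l) in the target): (-3)·(-41.6) = +124.8 kcal/mol
delta H = (-85.5) + (+64.8) + (+6.6) + (+124.8) = 110.7 kcal/mol

delta H = 110.7 kcal/mol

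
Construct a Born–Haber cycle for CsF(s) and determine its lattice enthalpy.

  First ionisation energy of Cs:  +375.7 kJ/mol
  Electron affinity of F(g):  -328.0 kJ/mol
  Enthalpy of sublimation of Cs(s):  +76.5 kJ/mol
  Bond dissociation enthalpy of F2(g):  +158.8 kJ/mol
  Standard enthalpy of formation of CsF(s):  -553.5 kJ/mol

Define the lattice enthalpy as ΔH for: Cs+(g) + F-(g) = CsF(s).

U = -757.1 kJ/mol

ΔHf° = 1·ΔHsub + 1·(ΣIE) + 1/2·D(F2) + 1·EA + U
-553.5 = 1·(+76.5) + 1·(+375.7) + 1/2·(+158.8) + 1·(-328.0) + U
U = -553.5 − (+203.6) = -757.1 kJ/mol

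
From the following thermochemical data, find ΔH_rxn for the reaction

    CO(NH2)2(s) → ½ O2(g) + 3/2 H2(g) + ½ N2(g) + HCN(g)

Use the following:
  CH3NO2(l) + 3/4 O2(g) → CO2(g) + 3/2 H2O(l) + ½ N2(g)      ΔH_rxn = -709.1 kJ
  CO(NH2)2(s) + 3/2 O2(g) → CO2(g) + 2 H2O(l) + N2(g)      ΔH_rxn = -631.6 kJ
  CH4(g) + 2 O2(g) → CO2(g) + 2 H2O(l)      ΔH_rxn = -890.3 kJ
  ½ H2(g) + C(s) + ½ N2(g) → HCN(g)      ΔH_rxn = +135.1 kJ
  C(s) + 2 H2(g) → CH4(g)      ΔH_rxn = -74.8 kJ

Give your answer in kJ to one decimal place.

ΔH_rxn = 468.6 kJ

equation 1: not needed (CH3NO2(l) appears nowhere else).
equation 2 as written (CO(NH2)2(s) already on the reactant side): -631.6 kJ
equation 3 reversed: +890.3 kJ
equation 4 as written (HCN(g) already on the product side): +135.1 kJ
equation 5 reversed: +74.8 kJ
Summing the manipulated equations, ΔH_rxn = (-631.6) + (+890.3) + (+135.1) + (+74.8) = 468.6 kJ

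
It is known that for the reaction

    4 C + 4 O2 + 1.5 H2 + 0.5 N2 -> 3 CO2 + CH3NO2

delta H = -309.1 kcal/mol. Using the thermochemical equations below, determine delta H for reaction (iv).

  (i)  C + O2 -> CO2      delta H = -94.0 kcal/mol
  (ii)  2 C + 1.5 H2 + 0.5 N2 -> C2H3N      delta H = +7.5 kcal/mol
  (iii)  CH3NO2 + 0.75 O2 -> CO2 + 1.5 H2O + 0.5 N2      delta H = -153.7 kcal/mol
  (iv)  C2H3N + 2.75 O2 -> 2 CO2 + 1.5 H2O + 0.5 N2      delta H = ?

delta H = -282.3 kcal/mol

(i) × 2: (2)·(-94.0) = -188.0 kcal/mol
(ii) as written (H2 already on the reactant side): +7.5 kcal/mol
(iii) reversed (CH3NO2 must end up as a product): +153.7 kcal/mol
(iv) as written: contributes x
-309.1 = (-188.0) + (+7.5) + (+153.7) + x
x = (-309.1 − (-26.8)) / (1) = -282.3 kcal/mol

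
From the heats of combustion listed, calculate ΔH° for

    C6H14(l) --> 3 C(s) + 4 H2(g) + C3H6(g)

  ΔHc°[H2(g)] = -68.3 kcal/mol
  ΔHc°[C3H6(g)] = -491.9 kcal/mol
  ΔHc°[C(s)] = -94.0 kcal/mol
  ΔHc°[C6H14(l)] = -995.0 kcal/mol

With combustion enthalpies, reactants minus products:
= [1·(-995.0)] − [3·(-94.0) + 4·(-68.3) + 1·(-491.9)]
= 52.1 kcal/mol

ΔH° = 52.1 kcal/mol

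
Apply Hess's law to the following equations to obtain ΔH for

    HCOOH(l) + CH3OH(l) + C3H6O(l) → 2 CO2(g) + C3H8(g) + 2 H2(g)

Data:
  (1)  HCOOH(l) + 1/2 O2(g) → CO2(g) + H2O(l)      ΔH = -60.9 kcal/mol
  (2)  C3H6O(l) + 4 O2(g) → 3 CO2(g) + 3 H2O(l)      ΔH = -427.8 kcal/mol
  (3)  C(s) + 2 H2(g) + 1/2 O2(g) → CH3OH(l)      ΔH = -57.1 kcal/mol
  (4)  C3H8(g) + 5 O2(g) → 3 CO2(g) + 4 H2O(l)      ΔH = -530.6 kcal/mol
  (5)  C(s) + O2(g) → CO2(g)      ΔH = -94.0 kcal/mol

ΔH = 5.0 kcal/mol

(1) as written (HCOOH(l) already on the reactant side): -60.9 kcal/mol
(2) as written (C3H6O(l) already on the reactant side): -427.8 kcal/mol
(3) reversed (reverse to put CH3OH(l) on the reactant side): +57.1 kcal/mol
(4) reversed (C3H8(g) must end up as a product): +530.6 kcal/mol
(5) as written: -94.0 kcal/mol
ΔH = (-60.9) + (-427.8) + (+57.1) + (+530.6) + (-94.0) = 5.0 kcal/mol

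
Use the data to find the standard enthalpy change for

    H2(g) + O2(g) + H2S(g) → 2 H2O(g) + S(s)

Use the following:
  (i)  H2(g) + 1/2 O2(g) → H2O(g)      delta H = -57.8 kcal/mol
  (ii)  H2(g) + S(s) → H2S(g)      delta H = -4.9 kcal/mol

(i) × 2: (2)·(-57.8) = -115.6 kcal/mol
(ii) reversed: +4.9 kcal/mol
By Hess's law, delta H = (2)·(-57.8) + (-1)·(-4.9) = -110.7 kcal/mol

delta H = -110.7 kcal/mol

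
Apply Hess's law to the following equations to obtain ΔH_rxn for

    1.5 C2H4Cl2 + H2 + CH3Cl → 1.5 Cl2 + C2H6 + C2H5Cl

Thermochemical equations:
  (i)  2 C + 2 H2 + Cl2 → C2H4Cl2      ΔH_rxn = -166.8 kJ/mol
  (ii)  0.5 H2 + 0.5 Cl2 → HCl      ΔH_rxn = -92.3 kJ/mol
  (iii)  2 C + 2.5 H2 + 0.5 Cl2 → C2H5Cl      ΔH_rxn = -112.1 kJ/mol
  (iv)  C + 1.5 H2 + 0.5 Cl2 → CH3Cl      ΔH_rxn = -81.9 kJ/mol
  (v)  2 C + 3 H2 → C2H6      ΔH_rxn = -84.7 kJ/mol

ΔH_rxn = 135.3 kJ/mol

(i) reversed and × 3/2 (reverse to put C2H4Cl2 on the reactant side; ×3/2 to match 3/2 C2H4Cl2 in the target): (-3/2)·(-166.8) = +250.2 kJ/mol
(ii): not needed (HCl appears nowhere else).
(iii) as written (C2H5Cl already on the product side): -112.1 kJ/mol
(iv) reversed (reverse to put CH3Cl on the reactant side): +81.9 kJ/mol
(v) as written (C2H6 already on the product side): -84.7 kJ/mol
ΔH_rxn = (+250.2) + (-112.1) + (+81.9) + (-84.7) = 135.3 kJ/mol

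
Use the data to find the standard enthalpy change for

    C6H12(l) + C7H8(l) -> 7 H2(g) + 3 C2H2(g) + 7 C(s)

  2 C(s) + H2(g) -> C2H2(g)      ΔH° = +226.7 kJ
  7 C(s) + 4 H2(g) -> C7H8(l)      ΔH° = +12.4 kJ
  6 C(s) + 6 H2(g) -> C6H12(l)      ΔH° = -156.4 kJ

equation 1 × 3: (3)·(+226.7) = +680.1 kJ
equation 2 reversed: -12.4 kJ
equation 3 reversed: +156.4 kJ
Since enthalpy is a state function, ΔH° = (3)·(+226.7) + (-1)·(+12.4) + (-1)·(-156.4) = 824.1 kJ

ΔH° = 824.1 kJ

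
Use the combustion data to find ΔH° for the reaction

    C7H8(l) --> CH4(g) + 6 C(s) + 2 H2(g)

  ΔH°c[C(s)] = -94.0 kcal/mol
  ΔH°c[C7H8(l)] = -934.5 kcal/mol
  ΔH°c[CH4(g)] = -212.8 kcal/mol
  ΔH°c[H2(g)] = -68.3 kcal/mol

Using ΔH = Σ nΔHc°(reactants) − Σ nΔHc°(products):
= [1·(-934.5)] − [1·(-212.8) + 6·(-94.0) + 2·(-68.3)]
= -21.1 kcal/mol

ΔH° = -21.1 kcal/mol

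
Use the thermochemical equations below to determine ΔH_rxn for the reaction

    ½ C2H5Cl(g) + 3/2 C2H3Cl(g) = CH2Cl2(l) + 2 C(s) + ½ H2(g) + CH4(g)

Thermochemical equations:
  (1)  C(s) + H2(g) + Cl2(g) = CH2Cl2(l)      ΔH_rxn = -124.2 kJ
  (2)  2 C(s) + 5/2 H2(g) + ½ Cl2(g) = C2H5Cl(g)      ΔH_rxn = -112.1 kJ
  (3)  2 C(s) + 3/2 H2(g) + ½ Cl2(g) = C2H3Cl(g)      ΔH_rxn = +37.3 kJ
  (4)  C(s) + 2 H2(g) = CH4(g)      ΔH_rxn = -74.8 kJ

ΔH_rxn = -198.9 kJ

(1) as written: -124.2 kJ
(2) reversed and × 1/2: (-1/2)·(-112.1) = +56.05 kJ
(3) reversed and × 3/2: (-3/2)·(+37.3) = -55.95 kJ
(4) as written: -74.8 kJ
Summing the manipulated equations, ΔH_rxn = (-124.2) + (+56.05) + (-55.95) + (-74.8) = -198.9 kJ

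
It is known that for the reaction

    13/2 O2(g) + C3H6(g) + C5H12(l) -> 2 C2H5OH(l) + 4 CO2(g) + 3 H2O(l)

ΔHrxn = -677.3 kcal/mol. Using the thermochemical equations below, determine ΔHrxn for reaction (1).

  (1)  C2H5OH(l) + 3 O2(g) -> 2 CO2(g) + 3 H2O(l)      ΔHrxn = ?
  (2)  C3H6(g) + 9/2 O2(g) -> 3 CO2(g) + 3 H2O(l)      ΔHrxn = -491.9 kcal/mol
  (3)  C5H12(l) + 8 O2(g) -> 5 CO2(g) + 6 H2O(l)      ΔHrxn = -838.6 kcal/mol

(1) reversed and × 2 (C2H5OH(l) must end up as a product; ×2 to match 2 C2H5OH(l) in the target): contributes −2·x
(2) as written (C3H6(g) already on the reactant side): -491.9 kcal/mol
(3) as written (C5H12(l) already on the reactant side): -838.6 kcal/mol
-677.3 = (-491.9) + (-838.6) − 2·x
x = (-677.3 − (-1330.5)) / (-2) = -326.6 kcal/mol

ΔHrxn = -326.6 kcal/mol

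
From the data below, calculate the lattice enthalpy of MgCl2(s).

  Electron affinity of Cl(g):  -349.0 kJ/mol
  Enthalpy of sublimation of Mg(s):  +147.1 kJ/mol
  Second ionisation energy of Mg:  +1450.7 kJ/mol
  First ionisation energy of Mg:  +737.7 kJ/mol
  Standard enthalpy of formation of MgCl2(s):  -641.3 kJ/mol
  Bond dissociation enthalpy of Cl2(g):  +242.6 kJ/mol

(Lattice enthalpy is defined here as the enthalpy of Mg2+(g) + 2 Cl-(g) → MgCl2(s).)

U = -2521.4 kJ/mol

ΔHf° = 1·ΔHsub + 1·(ΣIE) + 1·D(Cl2) + 2·EA + U
-641.3 = 1·(+147.1) + 1·(+2188.4) + 1·(+242.6) + 2·(-349.0) + U
U = -641.3 − (+1880.1) = -2521.4 kJ/mol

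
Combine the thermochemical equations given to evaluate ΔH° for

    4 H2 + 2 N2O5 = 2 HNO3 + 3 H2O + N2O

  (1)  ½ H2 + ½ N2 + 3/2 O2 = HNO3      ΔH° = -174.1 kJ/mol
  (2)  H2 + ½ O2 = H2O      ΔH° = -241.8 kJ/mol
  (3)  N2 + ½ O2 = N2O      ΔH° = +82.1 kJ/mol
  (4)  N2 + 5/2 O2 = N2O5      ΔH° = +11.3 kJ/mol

ΔH° = -1014.1 kJ/mol

(1) × 2: (2)·(-174.1) = -348.2 kJ/mol
(2) × 3: (3)·(-241.8) = -725.4 kJ/mol
(3) as written: +82.1 kJ/mol
(4) reversed and × 2: (-2)·(+11.3) = -22.6 kJ/mol
ΔH° = (2)·(-174.1) + (3)·(-241.8) + (1)·(+82.1) + (-2)·(+11.3) = -1014.1 kJ/mol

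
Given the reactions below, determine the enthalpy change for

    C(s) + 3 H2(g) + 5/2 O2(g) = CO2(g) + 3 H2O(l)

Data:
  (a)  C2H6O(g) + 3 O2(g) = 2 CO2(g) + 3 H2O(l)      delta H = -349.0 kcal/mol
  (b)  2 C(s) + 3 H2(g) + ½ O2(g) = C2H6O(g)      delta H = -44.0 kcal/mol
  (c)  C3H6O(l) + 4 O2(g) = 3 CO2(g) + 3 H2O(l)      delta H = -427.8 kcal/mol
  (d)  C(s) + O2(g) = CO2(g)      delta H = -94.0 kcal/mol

(a) as written: -349.0 kcal/mol
(b) as written (H2(g) already on the reactant side): -44.0 kcal/mol
(c): not needed (C3H6O(l) appears nowhere else).
(d) reversed: +94.0 kcal/mol
Since enthalpy is a state function, delta H = (-349.0) + (-44.0) + (+94.0) = -299.0 kcal/mol

delta H = -299.0 kcal/mol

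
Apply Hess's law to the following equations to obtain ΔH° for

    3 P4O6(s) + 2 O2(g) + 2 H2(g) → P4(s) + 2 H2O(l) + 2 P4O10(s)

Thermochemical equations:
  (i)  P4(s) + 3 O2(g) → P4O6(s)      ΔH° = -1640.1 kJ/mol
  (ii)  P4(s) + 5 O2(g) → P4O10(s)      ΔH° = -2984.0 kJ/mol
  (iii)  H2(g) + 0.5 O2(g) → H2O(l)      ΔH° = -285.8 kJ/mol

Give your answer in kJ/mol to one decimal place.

ΔH° = -1619.3 kJ/mol

(i) reversed and × 3: (-3)·(-1640.1) = +4920.3 kJ/mol
(ii) × 2: (2)·(-2984.0) = -5968.0 kJ/mol
(iii) × 2: (2)·(-285.8) = -571.6 kJ/mol
Since enthalpy is a state function, ΔH° = (-3)·(-1640.1) + (2)·(-2984.0) + (2)·(-285.8) = -1619.3 kJ/mol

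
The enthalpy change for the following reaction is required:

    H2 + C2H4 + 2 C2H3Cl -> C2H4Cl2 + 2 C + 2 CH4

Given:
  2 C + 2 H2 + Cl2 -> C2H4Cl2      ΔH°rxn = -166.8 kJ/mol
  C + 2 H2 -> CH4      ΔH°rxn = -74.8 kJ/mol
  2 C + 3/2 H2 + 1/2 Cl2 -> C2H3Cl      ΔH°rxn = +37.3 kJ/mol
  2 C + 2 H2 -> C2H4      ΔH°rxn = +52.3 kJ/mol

ΔH°rxn = -443.3 kJ/mol

equation 1 as written: -166.8 kJ/mol
equation 2 × 2: (2)·(-74.8) = -149.6 kJ/mol
equation 3 reversed and × 2: (-2)·(+37.3) = -74.6 kJ/mol
equation 4 reversed: -52.3 kJ/mol
Summing the manipulated equations, ΔH°rxn = (-166.8) + (-149.6) + (-74.6) + (-52.3) = -443.3 kJ/mol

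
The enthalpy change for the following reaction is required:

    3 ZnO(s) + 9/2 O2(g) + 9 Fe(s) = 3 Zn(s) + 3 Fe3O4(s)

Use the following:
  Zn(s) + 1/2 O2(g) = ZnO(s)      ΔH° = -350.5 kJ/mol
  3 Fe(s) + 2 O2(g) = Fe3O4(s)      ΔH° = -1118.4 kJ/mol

ΔH° = -2303.7 kJ/mol

equation 1 reversed and × 3: (-3)·(-350.5) = +1051.5 kJ/mol
equation 2 × 3: (3)·(-1118.4) = -3355.2 kJ/mol
ΔH° = (-3)·(-350.5) + (3)·(-1118.4) = -2303.7 kJ/mol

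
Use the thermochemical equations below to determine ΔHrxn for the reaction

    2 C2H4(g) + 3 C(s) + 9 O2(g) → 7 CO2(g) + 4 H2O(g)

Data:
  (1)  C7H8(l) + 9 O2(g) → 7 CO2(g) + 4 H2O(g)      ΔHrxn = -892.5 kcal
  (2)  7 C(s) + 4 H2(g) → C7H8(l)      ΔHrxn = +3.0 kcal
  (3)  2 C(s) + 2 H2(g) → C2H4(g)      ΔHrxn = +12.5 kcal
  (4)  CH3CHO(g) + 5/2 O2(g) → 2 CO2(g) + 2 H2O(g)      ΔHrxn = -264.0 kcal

(1) as written: -892.5 kcal
(2) as written: +3.0 kcal
(3) reversed and × 2 (reverse to put C2H4(g) on the reactant side; scale by 2 for the 2 C2H4(g)): (-2)·(+12.5) = -25.0 kcal
(4): not needed (CH3CHO(g) appears nowhere else).
ΔHrxn = (1)·(-892.5) + (1)·(+3.0) + (-2)·(+12.5) = -914.5 kcal

ΔHrxn = -914.5 kcal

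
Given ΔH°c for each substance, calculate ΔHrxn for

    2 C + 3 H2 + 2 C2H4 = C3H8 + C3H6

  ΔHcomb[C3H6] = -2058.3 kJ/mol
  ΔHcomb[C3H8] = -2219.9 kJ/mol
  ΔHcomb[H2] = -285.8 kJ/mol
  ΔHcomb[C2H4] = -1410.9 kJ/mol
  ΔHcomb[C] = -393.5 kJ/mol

ΔHrxn = -188.0 kJ/mol

Using ΔH = Σ nΔHc°(reactants) − Σ nΔHc°(products):
= [2·(-393.5) + 3·(-285.8) + 2·(-1410.9)] − [1·(-2219.9) + 1·(-2058.3)]
= -188.0 kJ/mol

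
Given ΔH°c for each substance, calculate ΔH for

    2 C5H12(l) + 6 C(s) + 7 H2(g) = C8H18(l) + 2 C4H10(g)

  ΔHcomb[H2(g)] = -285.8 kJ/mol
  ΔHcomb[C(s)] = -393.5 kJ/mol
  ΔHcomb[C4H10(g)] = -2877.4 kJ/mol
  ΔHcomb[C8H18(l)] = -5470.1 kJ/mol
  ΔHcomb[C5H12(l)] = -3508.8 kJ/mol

With combustion enthalpies, reactants minus products:
= [2·(-3508.8) + 6·(-393.5) + 7·(-285.8)] − [1·(-5470.1) + 2·(-2877.4)]
= -154.3 kJ/mol

ΔH = -154.3 kJ/mol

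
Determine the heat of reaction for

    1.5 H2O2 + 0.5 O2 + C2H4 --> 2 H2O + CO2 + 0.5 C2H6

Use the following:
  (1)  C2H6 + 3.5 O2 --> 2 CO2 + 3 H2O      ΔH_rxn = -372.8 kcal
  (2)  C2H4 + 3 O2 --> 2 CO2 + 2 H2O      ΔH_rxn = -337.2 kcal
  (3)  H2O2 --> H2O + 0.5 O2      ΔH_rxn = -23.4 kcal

(1) reversed and × 1/2: (-1/2)·(-372.8) = +186.4 kcal
(2) as written: -337.2 kcal
(3) × 3/2: (3/2)·(-23.4) = -35.1 kcal
ΔH_rxn = (-1/2)·(-372.8) + (1)·(-337.2) + (3/2)·(-23.4) = -185.9 kcal

ΔH_rxn = -185.9 kcal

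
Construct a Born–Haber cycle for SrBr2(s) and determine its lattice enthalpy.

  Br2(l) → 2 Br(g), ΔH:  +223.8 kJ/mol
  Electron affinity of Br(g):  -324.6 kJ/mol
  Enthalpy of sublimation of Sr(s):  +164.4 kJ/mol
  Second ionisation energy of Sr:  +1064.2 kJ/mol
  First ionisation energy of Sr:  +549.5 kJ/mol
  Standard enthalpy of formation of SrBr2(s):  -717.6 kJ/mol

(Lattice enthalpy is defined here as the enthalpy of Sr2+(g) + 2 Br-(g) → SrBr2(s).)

ΔHf° = 1·ΔHsub + 1·(ΣIE) + 1·D(Br2) + 2·EA + U
-717.6 = 1·(+164.4) + 1·(+1613.7) + 1·(+223.8) + 2·(-324.6) + U
U = -717.6 − (+1352.7) = -2070.3 kJ/mol

U = -2070.3 kJ/mol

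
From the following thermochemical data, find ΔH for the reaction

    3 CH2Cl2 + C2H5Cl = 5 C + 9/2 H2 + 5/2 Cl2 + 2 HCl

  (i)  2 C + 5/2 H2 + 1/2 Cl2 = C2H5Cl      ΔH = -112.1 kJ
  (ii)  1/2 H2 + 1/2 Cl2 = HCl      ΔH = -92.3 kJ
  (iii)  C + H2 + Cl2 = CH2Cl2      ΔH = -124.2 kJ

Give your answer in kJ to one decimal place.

ΔH = 300.1 kJ

(i) reversed: +112.1 kJ
(ii) × 2: (2)·(-92.3) = -184.6 kJ
(iii) reversed and × 3: (-3)·(-124.2) = +372.6 kJ
Summing the manipulated equations, ΔH = (+112.1) + (-184.6) + (+372.6) = 300.1 kJ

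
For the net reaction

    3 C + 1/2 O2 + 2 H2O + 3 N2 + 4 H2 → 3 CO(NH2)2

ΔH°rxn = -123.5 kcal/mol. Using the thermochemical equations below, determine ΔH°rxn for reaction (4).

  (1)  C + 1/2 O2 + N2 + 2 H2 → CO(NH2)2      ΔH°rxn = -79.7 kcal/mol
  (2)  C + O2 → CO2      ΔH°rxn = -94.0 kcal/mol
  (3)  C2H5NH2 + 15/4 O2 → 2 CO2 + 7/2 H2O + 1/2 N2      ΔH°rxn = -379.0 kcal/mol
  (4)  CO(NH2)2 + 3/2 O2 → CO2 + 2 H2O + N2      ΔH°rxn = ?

(1) × 2 (scale by 2 for the 4 H2): (2)·(-79.7) = -159.4 kcal/mol
(2) as written: -94.0 kcal/mol
(3): not needed (C2H5NH2 appears nowhere else).
(4) reversed: contributes −x
-123.5 = (-159.4) + (-94.0) − x
x = (-123.5 − (-253.4)) / (-1) = -129.9 kcal/mol

ΔH°rxn = -129.9 kcal/mol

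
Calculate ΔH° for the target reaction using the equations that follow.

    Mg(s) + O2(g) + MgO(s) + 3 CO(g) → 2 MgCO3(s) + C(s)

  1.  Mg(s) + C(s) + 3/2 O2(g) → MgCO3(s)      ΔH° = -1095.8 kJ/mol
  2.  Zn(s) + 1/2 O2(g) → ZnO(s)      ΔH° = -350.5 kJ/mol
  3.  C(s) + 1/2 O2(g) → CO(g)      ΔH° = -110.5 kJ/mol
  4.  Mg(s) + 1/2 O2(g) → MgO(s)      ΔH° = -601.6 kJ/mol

eq. 1 × 2: (2)·(-1095.8) = -2191.6 kJ/mol
eq. 2: not needed.
eq. 3 reversed and × 3: (-3)·(-110.5) = +331.5 kJ/mol
eq. 4 reversed: +601.6 kJ/mol
ΔH° = (2)·(-1095.8) + (-3)·(-110.5) + (-1)·(-601.6) = -1258.5 kJ/mol

ΔH° = -1258.5 kJ/mol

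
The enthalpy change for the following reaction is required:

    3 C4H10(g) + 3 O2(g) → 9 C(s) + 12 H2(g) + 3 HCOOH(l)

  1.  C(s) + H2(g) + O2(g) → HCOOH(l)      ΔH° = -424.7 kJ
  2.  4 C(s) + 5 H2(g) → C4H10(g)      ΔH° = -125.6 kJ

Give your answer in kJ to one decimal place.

ΔH° = -897.3 kJ

eq. 1 × 3 (×3 to match 3 HCOOH(l) in the target): (3)·(-424.7) = -1274.1 kJ
eq. 2 reversed and × 3 (reverse to put C4H10(g) on the reactant side; scale by 3 for the 3 C4H10(g)): (-3)·(-125.6) = +376.8 kJ
Since enthalpy is a state function, ΔH° = (3)·(-424.7) + (-3)·(-125.6) = -897.3 kJ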